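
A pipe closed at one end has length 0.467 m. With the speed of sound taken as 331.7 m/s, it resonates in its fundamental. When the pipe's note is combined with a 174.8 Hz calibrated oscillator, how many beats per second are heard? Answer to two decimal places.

Closed pipe (odd harmonics): f_n = n·v/(4L) = 1·331.7/(4·0.467) = 177.5696 Hz.
f_beat = |177.5696 − 174.8| = 2.77 Hz.

2.77 Hz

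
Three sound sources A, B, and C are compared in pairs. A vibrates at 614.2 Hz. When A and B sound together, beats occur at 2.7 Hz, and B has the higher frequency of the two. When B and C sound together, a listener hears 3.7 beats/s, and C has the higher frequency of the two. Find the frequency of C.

620.6 Hz

B is above A, so f_B = 614.2 + 2.7 = 616.9 Hz.
C is above B, so f_C = 616.9 + 3.7 = 620.6 Hz.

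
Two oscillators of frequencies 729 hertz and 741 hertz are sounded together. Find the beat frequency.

12 Hz

f_beat = |f₁ − f₂|.
|729 − 741| = 12 Hz.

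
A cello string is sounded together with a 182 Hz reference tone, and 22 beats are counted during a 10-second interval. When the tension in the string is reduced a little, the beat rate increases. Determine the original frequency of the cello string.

Beat frequency = 22/10 = 2.2 Hz.
|f − 182| = 2.2, so the cello string was at either 179.8 Hz or 184.2 Hz.
Lower tension means lower frequency; the adjustment lowers the cello string's frequency.
The beat rate rose, so the adjustment moved the cello string further from 182 Hz — it was already below the reference.

179.8 Hz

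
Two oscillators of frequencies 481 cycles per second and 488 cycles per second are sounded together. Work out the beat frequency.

The beat frequency equals the magnitude of the frequency difference.
|481 − 488| = 7 Hz.

7 Hz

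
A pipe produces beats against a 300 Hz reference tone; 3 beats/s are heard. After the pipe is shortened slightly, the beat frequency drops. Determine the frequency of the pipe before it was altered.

|f − 300| = 3, so the pipe was at either 297 Hz or 303 Hz.
A shorter pipe has a higher fundamental; the adjustment raises the pipe's frequency.
The beat rate fell, so the adjustment moved the pipe toward 300 Hz — it must have started below the reference.

297 Hz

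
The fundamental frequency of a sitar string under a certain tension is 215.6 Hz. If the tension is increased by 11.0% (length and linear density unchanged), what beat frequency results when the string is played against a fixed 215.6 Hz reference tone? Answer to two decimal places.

For a string, f ∝ √T, so the new frequency is 215.6·√1.110 = 227.1487 Hz.
f_beat = |227.1487 − 215.6| = 11.55 Hz.

11.55 Hz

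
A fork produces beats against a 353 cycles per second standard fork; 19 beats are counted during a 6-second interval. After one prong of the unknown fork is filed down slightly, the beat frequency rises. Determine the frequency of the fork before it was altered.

Beat frequency = 19/6 = 3.1667 Hz.
|f − 353| = 3.1667, so the fork was at either 349.8333 Hz or 356.1667 Hz.
Filing a prong removes mass and raises the fork's frequency; the adjustment raises the fork's frequency.
The beat rate rose, so the adjustment moved the fork further from 353 Hz — it was already above the reference.

356.1667 Hz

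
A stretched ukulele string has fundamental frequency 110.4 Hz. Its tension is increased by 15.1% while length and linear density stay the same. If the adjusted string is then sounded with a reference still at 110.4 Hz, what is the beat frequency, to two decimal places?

8.04 Hz

For a string, f ∝ √T, so the new frequency is 110.4·√1.151 = 118.4423 Hz.
f_beat = |118.4423 − 110.4| = 8.04 Hz.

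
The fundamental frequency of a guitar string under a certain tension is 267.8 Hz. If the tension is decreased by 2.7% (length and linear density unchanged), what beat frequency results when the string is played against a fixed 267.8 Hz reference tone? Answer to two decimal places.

3.64 Hz

For a string, f ∝ √T, so the new frequency is 267.8·√0.973 = 264.1600 Hz.
f_beat = |264.1600 − 267.8| = 3.64 Hz.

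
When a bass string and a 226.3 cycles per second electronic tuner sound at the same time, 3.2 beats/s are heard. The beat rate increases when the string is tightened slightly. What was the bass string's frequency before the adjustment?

|f − 226.3| = 3.2, so the bass string was at either 223.1 Hz or 229.5 Hz.
Increasing tension raises a string's frequency; the adjustment raises the bass string's frequency.
The beat rate rose, so the adjustment moved the bass string further from 226.3 Hz — it was already above the reference.

229.5 Hz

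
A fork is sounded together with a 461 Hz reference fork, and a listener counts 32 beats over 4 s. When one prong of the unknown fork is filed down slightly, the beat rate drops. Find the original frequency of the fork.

453 Hz

Beat frequency = 32/4 = 8 Hz.
|f − 461| = 8, so the fork was at either 453 Hz or 469 Hz.
Filing a prong removes mass and raises the fork's frequency; the adjustment raises the fork's frequency.
The beat rate fell, so the adjustment moved the fork toward 461 Hz — it must have started below the reference.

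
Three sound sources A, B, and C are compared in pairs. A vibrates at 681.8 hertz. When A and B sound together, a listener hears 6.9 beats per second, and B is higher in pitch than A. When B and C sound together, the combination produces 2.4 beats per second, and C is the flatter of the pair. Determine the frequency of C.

B is above A, so f_B = 681.8 + 6.9 = 688.7 Hz.
C is below B, so f_C = 688.7 − 2.4 = 686.3 Hz.

686.3 Hz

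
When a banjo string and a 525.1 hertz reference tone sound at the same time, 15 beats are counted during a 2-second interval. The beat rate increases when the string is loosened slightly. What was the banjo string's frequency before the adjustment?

Beat frequency = 15/2 = 7.5 Hz.
|f − 525.1| = 7.5, so the banjo string was at either 517.6 Hz or 532.6 Hz.
Reducing tension lowers a string's frequency; the adjustment lowers the banjo string's frequency.
The beat rate rose, so the adjustment moved the banjo string further from 525.1 Hz — it was already below the reference.

517.6 Hz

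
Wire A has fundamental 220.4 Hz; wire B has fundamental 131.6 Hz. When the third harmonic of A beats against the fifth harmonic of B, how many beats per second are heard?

Third harmonic of the first: 3·220.4 = 661.2 Hz.
Fifth harmonic of the second: 5·131.6 = 658.0 Hz.
f_beat = |661.2 − 658.0| = 3.2 Hz.

3.2 Hz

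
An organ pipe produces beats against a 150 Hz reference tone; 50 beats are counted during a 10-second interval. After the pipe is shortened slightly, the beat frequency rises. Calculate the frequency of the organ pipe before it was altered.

155 Hz

Beat frequency = 50/10 = 5 Hz.
|f − 150| = 5, so the organ pipe was at either 145 Hz or 155 Hz.
A shorter pipe has a higher fundamental; the adjustment raises the organ pipe's frequency.
The beat rate rose, so the adjustment moved the organ pipe further from 150 Hz — it was already above the reference.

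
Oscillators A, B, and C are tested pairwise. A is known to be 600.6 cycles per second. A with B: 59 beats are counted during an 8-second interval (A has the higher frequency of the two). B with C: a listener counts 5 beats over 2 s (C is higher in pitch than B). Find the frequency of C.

595.725 Hz

A–B: Beat frequency = 59/8 = 7.375 Hz.
B is below A, so f_B = 600.6 − 7.375 = 593.225 Hz.
B–C: Beat frequency = 5/2 = 2.5 Hz.
C is above B, so f_C = 593.225 + 2.5 = 595.725 Hz.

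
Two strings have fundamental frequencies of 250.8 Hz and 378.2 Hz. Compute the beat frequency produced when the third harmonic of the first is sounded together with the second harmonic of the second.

4.0 Hz

Third harmonic of the first: 3·250.8 = 752.4 Hz.
Second harmonic of the second: 2·378.2 = 756.4 Hz.
f_beat = |752.4 − 756.4| = 4.0 Hz.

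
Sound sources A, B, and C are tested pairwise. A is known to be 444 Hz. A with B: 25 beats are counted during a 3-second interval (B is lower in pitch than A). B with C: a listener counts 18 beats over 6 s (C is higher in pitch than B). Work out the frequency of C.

A–B: Beat frequency = 25/3 = 8.3333 Hz.
B is below A, so f_B = 444 − 8.3333 = 435.6667 Hz.
B–C: Beat frequency = 18/6 = 3 Hz.
C is above B, so f_C = 435.6667 + 3 = 438.6667 Hz.

438.6667 Hz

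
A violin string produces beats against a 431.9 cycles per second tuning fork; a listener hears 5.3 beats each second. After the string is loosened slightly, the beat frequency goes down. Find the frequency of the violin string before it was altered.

|f − 431.9| = 5.3, so the violin string was at either 426.6 Hz or 437.2 Hz.
Reducing tension lowers a string's frequency; the adjustment lowers the violin string's frequency.
The beat rate fell, so the adjustment moved the violin string toward 431.9 Hz — it must have started above the reference.

437.2 Hz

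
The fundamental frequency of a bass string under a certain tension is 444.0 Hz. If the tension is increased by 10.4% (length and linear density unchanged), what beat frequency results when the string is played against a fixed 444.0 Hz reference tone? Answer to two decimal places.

22.52 Hz

For a string, f ∝ √T, so the new frequency is 444.0·√1.104 = 466.5170 Hz.
f_beat = |466.5170 − 444.0| = 22.52 Hz.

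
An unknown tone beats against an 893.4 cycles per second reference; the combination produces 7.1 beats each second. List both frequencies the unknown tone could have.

886.3 Hz or 900.5 Hz

|f − 893.4| = 7.1, so f = 893.4 ± 7.1.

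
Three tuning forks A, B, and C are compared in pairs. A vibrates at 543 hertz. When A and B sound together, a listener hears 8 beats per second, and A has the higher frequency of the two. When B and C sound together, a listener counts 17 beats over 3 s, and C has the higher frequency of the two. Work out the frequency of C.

B is below A, so f_B = 543 − 8 = 535 Hz.
B–C: Beat frequency = 17/3 = 5.6667 Hz.
C is above B, so f_C = 535 + 5.6667 = 540.6667 Hz.

540.6667 Hz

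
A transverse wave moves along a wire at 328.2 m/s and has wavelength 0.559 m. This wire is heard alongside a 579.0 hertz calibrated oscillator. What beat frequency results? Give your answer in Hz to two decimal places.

Source frequency f = v/λ = 328.2/0.559 = 587.1199 Hz.
f_beat = |587.1199 − 579.0| = 8.12 Hz.

8.12 Hz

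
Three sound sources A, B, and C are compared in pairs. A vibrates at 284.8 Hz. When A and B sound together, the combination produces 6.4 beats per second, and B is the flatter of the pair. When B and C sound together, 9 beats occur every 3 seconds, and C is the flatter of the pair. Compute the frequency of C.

B is below A, so f_B = 284.8 − 6.4 = 278.4 Hz.
B–C: Beat frequency = 9/3 = 3 Hz.
C is below B, so f_C = 278.4 − 3 = 275.4 Hz.

275.4 Hz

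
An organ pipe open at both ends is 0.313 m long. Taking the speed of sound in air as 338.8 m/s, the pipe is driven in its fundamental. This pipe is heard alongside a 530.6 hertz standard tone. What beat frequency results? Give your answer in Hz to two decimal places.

10.61 Hz

Open pipe: f_n = n·v/(2L) = 1·338.8/(2·0.313) = 541.2141 Hz.
f_beat = |541.2141 − 530.6| = 10.61 Hz.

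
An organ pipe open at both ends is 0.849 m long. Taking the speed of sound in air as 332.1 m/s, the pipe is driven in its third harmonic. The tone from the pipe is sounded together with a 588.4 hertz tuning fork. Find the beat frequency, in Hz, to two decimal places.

1.65 Hz

Open pipe: f_n = n·v/(2L) = 3·332.1/(2·0.849) = 586.7491 Hz.
f_beat = |586.7491 − 588.4| = 1.65 Hz.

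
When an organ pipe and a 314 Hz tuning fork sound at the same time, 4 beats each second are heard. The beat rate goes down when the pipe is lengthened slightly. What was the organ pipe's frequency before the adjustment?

|f − 314| = 4, so the organ pipe was at either 310 Hz or 318 Hz.
A longer pipe has a lower fundamental; the adjustment lowers the organ pipe's frequency.
The beat rate fell, so the adjustment moved the organ pipe toward 314 Hz — it must have started above the reference.

318 Hz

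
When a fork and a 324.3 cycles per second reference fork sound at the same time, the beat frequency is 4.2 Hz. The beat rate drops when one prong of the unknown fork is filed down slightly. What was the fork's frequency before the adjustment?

|f − 324.3| = 4.2, so the fork was at either 320.1 Hz or 328.5 Hz.
Filing a prong removes mass and raises the fork's frequency; the adjustment raises the fork's frequency.
The beat rate fell, so the adjustment moved the fork toward 324.3 Hz — it must have started below the reference.

320.1 Hz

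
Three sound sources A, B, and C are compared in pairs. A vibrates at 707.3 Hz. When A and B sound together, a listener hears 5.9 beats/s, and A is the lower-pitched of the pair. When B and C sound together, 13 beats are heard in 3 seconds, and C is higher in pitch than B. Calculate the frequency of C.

717.5333 Hz

B is above A, so f_B = 707.3 + 5.9 = 713.2 Hz.
B–C: Beat frequency = 13/3 = 4.3333 Hz.
C is above B, so f_C = 713.2 + 4.3333 = 717.5333 Hz.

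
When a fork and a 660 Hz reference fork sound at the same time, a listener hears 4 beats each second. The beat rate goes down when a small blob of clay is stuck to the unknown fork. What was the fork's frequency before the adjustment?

|f − 660| = 4, so the fork was at either 656 Hz or 664 Hz.
Adding mass to a fork lowers its frequency; the adjustment lowers the fork's frequency.
The beat rate fell, so the adjustment moved the fork toward 660 Hz — it must have started above the reference.

664 Hz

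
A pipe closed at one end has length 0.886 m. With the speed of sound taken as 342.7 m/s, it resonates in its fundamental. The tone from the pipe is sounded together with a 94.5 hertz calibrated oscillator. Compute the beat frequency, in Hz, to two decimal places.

2.20 Hz

Closed pipe (odd harmonics): f_n = n·v/(4L) = 1·342.7/(4·0.886) = 96.6986 Hz.
f_beat = |96.6986 − 94.5| = 2.20 Hz.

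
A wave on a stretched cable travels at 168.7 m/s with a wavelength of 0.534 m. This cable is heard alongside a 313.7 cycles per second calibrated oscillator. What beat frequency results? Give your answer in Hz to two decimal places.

Source frequency f = v/λ = 168.7/0.534 = 315.9176 Hz.
f_beat = |315.9176 − 313.7| = 2.22 Hz.

2.22 Hz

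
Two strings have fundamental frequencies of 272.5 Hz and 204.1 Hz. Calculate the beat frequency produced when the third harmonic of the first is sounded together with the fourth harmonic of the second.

1.1 Hz

Third harmonic of the first: 3·272.5 = 817.5 Hz.
Fourth harmonic of the second: 4·204.1 = 816.4 Hz.
f_beat = |817.5 − 816.4| = 1.1 Hz.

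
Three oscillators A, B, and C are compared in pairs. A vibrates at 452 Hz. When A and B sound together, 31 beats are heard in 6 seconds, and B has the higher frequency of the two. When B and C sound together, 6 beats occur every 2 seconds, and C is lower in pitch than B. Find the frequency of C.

A–B: Beat frequency = 31/6 = 5.1667 Hz.
B is above A, so f_B = 452 + 5.1667 = 457.1667 Hz.
B–C: Beat frequency = 6/2 = 3 Hz.
C is below B, so f_C = 457.1667 − 3 = 454.1667 Hz.

454.1667 Hz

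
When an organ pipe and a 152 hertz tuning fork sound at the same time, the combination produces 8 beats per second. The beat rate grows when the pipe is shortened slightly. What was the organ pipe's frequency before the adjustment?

|f − 152| = 8, so the organ pipe was at either 144 Hz or 160 Hz.
A shorter pipe has a higher fundamental; the adjustment raises the organ pipe's frequency.
The beat rate rose, so the adjustment moved the organ pipe further from 152 Hz — it was already above the reference.

160 Hz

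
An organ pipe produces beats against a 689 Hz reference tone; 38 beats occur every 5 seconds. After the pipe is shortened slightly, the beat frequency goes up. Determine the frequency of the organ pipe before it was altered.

696.6 Hz

Beat frequency = 38/5 = 7.6 Hz.
|f − 689| = 7.6, so the organ pipe was at either 681.4 Hz or 696.6 Hz.
A shorter pipe has a higher fundamental; the adjustment raises the organ pipe's frequency.
The beat rate rose, so the adjustment moved the organ pipe further from 689 Hz — it was already above the reference.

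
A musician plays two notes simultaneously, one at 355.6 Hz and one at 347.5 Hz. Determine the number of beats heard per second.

8.1 Hz

The beat frequency equals the magnitude of the frequency difference.
|355.6 − 347.5| = 8.1 Hz.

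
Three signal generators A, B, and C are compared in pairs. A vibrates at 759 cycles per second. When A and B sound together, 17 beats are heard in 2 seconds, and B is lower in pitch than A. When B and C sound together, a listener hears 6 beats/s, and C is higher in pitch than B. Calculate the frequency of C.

A–B: Beat frequency = 17/2 = 8.5 Hz.
B is below A, so f_B = 759 − 8.5 = 750.5 Hz.
C is above B, so f_C = 750.5 + 6 = 756.5 Hz.

756.5 Hz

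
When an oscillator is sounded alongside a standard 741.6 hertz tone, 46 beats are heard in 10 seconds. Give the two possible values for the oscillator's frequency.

737 Hz or 746.2 Hz

Beat frequency = 46/10 = 4.6 Hz.
|f − 741.6| = 4.6, so f = 741.6 ± 4.6.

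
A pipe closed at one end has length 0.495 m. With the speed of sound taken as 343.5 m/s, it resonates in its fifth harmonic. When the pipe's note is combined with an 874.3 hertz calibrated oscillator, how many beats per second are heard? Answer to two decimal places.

Closed pipe (odd harmonics): f_n = n·v/(4L) = 5·343.5/(4·0.495) = 867.4242 Hz.
f_beat = |867.4242 − 874.3| = 6.88 Hz.

6.88 Hz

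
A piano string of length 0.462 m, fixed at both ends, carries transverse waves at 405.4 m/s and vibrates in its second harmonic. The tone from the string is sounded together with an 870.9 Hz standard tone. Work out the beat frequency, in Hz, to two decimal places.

6.59 Hz

For a string fixed at both ends, f_n = n·v/(2L) = 2·405.4/(2·0.462) = 877.4892 Hz.
f_beat = |877.4892 − 870.9| = 6.59 Hz.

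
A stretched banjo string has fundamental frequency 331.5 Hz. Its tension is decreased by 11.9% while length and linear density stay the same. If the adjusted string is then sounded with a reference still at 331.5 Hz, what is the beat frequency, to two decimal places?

20.35 Hz

For a string, f ∝ √T, so the new frequency is 331.5·√0.881 = 311.1512 Hz.
f_beat = |311.1512 − 331.5| = 20.35 Hz.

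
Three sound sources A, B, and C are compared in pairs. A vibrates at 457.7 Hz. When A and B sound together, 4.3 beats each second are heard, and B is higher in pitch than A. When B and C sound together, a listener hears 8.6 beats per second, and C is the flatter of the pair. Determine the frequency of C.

B is above A, so f_B = 457.7 + 4.3 = 462 Hz.
C is below B, so f_C = 462 − 8.6 = 453.4 Hz.

453.4 Hz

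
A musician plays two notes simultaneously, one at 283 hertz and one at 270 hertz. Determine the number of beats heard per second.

13 Hz

Beats arise from superposition of two nearby frequencies; the beat rate is |f₁ − f₂|.
|283 − 270| = 13 Hz.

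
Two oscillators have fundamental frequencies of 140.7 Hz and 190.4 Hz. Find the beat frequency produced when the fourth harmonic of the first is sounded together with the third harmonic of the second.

8.4 Hz

Fourth harmonic of the first: 4·140.7 = 562.8 Hz.
Third harmonic of the second: 3·190.4 = 571.2 Hz.
f_beat = |562.8 − 571.2| = 8.4 Hz.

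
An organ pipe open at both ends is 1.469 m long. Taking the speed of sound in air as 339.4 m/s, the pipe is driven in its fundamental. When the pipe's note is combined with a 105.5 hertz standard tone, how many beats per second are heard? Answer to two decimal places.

Open pipe: f_n = n·v/(2L) = 1·339.4/(2·1.469) = 115.5208 Hz.
f_beat = |115.5208 − 105.5| = 10.02 Hz.

10.02 Hz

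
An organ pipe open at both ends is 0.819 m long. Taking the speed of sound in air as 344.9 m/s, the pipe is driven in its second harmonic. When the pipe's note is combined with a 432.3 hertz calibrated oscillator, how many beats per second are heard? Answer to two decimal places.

11.18 Hz

Open pipe: f_n = n·v/(2L) = 2·344.9/(2·0.819) = 421.1233 Hz.
f_beat = |421.1233 − 432.3| = 11.18 Hz.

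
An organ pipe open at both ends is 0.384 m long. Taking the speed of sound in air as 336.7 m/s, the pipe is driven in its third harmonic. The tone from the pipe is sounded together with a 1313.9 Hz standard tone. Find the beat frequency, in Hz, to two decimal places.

1.33 Hz

Open pipe: f_n = n·v/(2L) = 3·336.7/(2·0.384) = 1315.2344 Hz.
f_beat = |1315.2344 − 1313.9| = 1.33 Hz.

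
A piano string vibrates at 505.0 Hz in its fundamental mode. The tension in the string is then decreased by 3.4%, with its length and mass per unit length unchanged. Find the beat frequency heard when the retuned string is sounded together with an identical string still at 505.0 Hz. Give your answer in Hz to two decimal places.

8.66 Hz

For a string, f ∝ √T, so the new frequency is 505.0·√0.966 = 496.3408 Hz.
f_beat = |496.3408 − 505.0| = 8.66 Hz.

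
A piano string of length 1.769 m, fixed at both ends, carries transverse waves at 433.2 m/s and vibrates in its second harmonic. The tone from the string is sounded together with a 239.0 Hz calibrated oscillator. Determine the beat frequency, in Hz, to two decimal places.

5.88 Hz

For a string fixed at both ends, f_n = n·v/(2L) = 2·433.2/(2·1.769) = 244.8841 Hz.
f_beat = |244.8841 − 239.0| = 5.88 Hz.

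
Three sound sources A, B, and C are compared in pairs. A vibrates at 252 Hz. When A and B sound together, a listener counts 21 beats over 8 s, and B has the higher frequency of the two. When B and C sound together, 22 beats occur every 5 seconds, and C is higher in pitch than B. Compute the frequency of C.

A–B: Beat frequency = 21/8 = 2.625 Hz.
B is above A, so f_B = 252 + 2.625 = 254.625 Hz.
B–C: Beat frequency = 22/5 = 4.4 Hz.
C is above B, so f_C = 254.625 + 4.4 = 259.025 Hz.

259.025 Hz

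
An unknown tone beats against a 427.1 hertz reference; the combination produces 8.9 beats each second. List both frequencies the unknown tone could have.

418.2 Hz or 436 Hz

|f − 427.1| = 8.9, so f = 427.1 ± 8.9.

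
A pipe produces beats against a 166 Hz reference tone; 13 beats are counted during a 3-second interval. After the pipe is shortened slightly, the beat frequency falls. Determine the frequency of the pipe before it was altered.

Beat frequency = 13/3 = 4.3333 Hz.
|f − 166| = 4.3333, so the pipe was at either 161.6667 Hz or 170.3333 Hz.
A shorter pipe has a higher fundamental; the adjustment raises the pipe's frequency.
The beat rate fell, so the adjustment moved the pipe toward 166 Hz — it must have started below the reference.

161.6667 Hz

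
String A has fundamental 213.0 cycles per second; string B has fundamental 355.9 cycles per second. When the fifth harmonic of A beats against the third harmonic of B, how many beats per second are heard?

2.7 Hz

Fifth harmonic of the first: 5·213.0 = 1065.0 Hz.
Third harmonic of the second: 3·355.9 = 1067.7 Hz.
f_beat = |1065.0 − 1067.7| = 2.7 Hz.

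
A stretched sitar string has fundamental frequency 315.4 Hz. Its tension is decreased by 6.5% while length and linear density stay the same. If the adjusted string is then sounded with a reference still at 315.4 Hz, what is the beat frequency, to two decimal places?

10.42 Hz

For a string, f ∝ √T, so the new frequency is 315.4·√0.935 = 304.9773 Hz.
f_beat = |304.9773 − 315.4| = 10.42 Hz.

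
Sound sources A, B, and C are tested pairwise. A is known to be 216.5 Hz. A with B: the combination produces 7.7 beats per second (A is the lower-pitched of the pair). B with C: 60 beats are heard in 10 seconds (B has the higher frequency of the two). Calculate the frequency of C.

B is above A, so f_B = 216.5 + 7.7 = 224.2 Hz.
B–C: Beat frequency = 60/10 = 6 Hz.
C is below B, so f_C = 224.2 − 6 = 218.2 Hz.

218.2 Hz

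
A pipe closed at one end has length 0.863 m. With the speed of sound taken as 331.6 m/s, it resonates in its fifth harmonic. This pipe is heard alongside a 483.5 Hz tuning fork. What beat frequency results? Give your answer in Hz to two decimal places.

Closed pipe (odd harmonics): f_n = n·v/(4L) = 5·331.6/(4·0.863) = 480.3013 Hz.
f_beat = |480.3013 − 483.5| = 3.20 Hz.

3.20 Hz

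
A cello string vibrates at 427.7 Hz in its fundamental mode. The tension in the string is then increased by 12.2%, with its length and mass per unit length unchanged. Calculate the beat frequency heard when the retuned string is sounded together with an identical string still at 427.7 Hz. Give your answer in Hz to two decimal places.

25.34 Hz

For a string, f ∝ √T, so the new frequency is 427.7·√1.122 = 453.0391 Hz.
f_beat = |453.0391 − 427.7| = 25.34 Hz.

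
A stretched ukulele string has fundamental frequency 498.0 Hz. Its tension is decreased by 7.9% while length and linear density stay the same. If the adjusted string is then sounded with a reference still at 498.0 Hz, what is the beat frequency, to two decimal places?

20.08 Hz

For a string, f ∝ √T, so the new frequency is 498.0·√0.921 = 477.9243 Hz.
f_beat = |477.9243 − 498.0| = 20.08 Hz.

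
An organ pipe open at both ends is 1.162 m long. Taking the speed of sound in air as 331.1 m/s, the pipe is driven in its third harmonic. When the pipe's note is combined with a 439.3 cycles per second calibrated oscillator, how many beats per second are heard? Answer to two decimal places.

11.89 Hz

Open pipe: f_n = n·v/(2L) = 3·331.1/(2·1.162) = 427.4096 Hz.
f_beat = |427.4096 − 439.3| = 11.89 Hz.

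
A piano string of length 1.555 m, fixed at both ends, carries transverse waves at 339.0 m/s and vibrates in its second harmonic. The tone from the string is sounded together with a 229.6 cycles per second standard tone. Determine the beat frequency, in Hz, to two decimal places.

For a string fixed at both ends, f_n = n·v/(2L) = 2·339.0/(2·1.555) = 218.0064 Hz.
f_beat = |218.0064 − 229.6| = 11.59 Hz.

11.59 Hz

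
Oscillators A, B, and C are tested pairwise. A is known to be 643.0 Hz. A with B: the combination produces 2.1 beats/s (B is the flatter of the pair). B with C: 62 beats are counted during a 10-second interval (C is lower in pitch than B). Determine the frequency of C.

B is below A, so f_B = 643.0 − 2.1 = 640.9 Hz.
B–C: Beat frequency = 62/10 = 6.2 Hz.
C is below B, so f_C = 640.9 − 6.2 = 634.7 Hz.

634.7 Hz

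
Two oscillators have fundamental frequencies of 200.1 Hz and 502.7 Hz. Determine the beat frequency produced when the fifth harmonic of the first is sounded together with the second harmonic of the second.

Fifth harmonic of the first: 5·200.1 = 1000.5 Hz.
Second harmonic of the second: 2·502.7 = 1005.4 Hz.
f_beat = |1000.5 − 1005.4| = 4.9 Hz.

4.9 Hz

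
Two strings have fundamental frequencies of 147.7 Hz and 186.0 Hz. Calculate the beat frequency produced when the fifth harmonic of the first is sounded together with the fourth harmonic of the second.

Fifth harmonic of the first: 5·147.7 = 738.5 Hz.
Fourth harmonic of the second: 4·186.0 = 744.0 Hz.
f_beat = |738.5 − 744.0| = 5.5 Hz.

5.5 Hz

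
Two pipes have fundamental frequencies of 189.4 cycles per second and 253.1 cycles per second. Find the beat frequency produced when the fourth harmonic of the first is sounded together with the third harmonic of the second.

Fourth harmonic of the first: 4·189.4 = 757.6 Hz.
Third harmonic of the second: 3·253.1 = 759.3 Hz.
f_beat = |757.6 − 759.3| = 1.7 Hz.

1.7 Hz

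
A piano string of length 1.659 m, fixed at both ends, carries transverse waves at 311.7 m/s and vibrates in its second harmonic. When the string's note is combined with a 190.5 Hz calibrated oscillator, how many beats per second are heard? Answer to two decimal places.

2.62 Hz

For a string fixed at both ends, f_n = n·v/(2L) = 2·311.7/(2·1.659) = 187.8843 Hz.
f_beat = |187.8843 − 190.5| = 2.62 Hz.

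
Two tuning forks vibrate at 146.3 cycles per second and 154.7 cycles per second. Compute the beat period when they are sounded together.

0.119 s

f_beat = |146.3 − 154.7| = 8.4 Hz.
Beat period T = 1 / f_beat = 1 / 8.4 s.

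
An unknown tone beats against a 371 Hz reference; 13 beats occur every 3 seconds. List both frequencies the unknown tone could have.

366.6667 Hz or 375.3333 Hz

Beat frequency = 13/3 = 4.3333 Hz.
|f − 371| = 4.3333, so f = 371 ± 4.3333.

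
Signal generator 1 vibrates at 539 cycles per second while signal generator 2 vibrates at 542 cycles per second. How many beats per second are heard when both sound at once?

f_beat = |f₁ − f₂|.
|539 − 542| = 3 Hz.

3 Hz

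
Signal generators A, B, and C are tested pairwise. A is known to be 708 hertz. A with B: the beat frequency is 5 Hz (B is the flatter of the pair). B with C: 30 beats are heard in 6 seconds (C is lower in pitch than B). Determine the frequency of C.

B is below A, so f_B = 708 − 5 = 703 Hz.
B–C: Beat frequency = 30/6 = 5 Hz.
C is below B, so f_C = 703 − 5 = 698 Hz.

698 Hz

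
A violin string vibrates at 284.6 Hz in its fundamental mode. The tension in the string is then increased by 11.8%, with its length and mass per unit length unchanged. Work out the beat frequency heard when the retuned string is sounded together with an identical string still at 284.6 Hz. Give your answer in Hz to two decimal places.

For a string, f ∝ √T, so the new frequency is 284.6·√1.118 = 300.9233 Hz.
f_beat = |300.9233 − 284.6| = 16.32 Hz.

16.32 Hz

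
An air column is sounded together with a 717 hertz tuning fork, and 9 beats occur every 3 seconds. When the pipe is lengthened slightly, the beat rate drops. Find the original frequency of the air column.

Beat frequency = 9/3 = 3 Hz.
|f − 717| = 3, so the air column was at either 714 Hz or 720 Hz.
A longer pipe has a lower fundamental; the adjustment lowers the air column's frequency.
The beat rate fell, so the adjustment moved the air column toward 717 Hz — it must have started above the reference.

720 Hz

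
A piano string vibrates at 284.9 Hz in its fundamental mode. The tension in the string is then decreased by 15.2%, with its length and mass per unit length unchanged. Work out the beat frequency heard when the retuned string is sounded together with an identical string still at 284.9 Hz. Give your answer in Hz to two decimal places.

22.54 Hz

For a string, f ∝ √T, so the new frequency is 284.9·√0.848 = 262.3556 Hz.
f_beat = |262.3556 − 284.9| = 22.54 Hz.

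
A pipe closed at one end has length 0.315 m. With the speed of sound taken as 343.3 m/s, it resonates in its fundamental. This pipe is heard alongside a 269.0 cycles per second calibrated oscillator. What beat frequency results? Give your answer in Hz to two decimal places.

Closed pipe (odd harmonics): f_n = n·v/(4L) = 1·343.3/(4·0.315) = 272.4603 Hz.
f_beat = |272.4603 − 269.0| = 3.46 Hz.

3.46 Hz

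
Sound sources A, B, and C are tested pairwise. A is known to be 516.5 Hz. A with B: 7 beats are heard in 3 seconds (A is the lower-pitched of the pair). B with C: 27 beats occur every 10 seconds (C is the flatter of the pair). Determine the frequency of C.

516.1333 Hz

A–B: Beat frequency = 7/3 = 2.3333 Hz.
B is above A, so f_B = 516.5 + 2.3333 = 518.8333 Hz.
B–C: Beat frequency = 27/10 = 2.7 Hz.
C is below B, so f_C = 518.8333 − 2.7 = 516.1333 Hz.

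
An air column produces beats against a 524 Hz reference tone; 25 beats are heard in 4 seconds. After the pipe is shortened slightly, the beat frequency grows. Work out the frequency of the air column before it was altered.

Beat frequency = 25/4 = 6.25 Hz.
|f − 524| = 6.25, so the air column was at either 517.75 Hz or 530.25 Hz.
A shorter pipe has a higher fundamental; the adjustment raises the air column's frequency.
The beat rate rose, so the adjustment moved the air column further from 524 Hz — it was already above the reference.

530.25 Hz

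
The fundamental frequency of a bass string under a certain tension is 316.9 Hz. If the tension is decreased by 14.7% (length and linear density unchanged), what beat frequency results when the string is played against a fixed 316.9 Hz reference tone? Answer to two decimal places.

24.22 Hz

For a string, f ∝ √T, so the new frequency is 316.9·√0.853 = 292.6825 Hz.
f_beat = |292.6825 − 316.9| = 24.22 Hz.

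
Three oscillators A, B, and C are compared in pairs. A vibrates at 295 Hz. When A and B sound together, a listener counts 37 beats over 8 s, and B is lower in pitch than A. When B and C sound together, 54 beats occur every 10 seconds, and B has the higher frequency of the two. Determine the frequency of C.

A–B: Beat frequency = 37/8 = 4.625 Hz.
B is below A, so f_B = 295 − 4.625 = 290.375 Hz.
B–C: Beat frequency = 54/10 = 5.4 Hz.
C is below B, so f_C = 290.375 − 5.4 = 284.975 Hz.

284.975 Hz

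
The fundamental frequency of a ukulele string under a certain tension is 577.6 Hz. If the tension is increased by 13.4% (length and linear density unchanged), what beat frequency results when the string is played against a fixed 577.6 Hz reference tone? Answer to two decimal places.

For a string, f ∝ √T, so the new frequency is 577.6·√1.134 = 615.0830 Hz.
f_beat = |615.0830 − 577.6| = 37.48 Hz.

37.48 Hz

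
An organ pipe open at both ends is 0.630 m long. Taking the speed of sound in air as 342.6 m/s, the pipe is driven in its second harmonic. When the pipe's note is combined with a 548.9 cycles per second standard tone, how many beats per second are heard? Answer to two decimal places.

Open pipe: f_n = n·v/(2L) = 2·342.6/(2·0.630) = 543.8095 Hz.
f_beat = |543.8095 − 548.9| = 5.09 Hz.

5.09 Hz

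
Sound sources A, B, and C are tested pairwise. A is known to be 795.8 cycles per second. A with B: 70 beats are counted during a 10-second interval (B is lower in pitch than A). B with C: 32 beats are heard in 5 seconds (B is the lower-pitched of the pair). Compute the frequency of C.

795.2 Hz

A–B: Beat frequency = 70/10 = 7 Hz.
B is below A, so f_B = 795.8 − 7 = 788.8 Hz.
B–C: Beat frequency = 32/5 = 6.4 Hz.
C is above B, so f_C = 788.8 + 6.4 = 795.2 Hz.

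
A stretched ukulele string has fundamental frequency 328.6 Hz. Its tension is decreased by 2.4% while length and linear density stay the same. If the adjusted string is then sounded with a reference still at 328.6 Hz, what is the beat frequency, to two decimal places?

3.97 Hz

For a string, f ∝ √T, so the new frequency is 328.6·√0.976 = 324.6329 Hz.
f_beat = |324.6329 − 328.6| = 3.97 Hz.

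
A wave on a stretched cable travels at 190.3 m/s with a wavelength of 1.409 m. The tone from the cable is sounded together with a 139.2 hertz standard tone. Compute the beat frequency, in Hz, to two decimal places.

Source frequency f = v/λ = 190.3/1.409 = 135.0603 Hz.
f_beat = |135.0603 − 139.2| = 4.14 Hz.

4.14 Hz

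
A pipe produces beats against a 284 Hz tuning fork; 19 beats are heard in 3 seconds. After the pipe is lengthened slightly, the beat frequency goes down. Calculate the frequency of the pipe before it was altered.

Beat frequency = 19/3 = 6.3333 Hz.
|f − 284| = 6.3333, so the pipe was at either 277.6667 Hz or 290.3333 Hz.
A longer pipe has a lower fundamental; the adjustment lowers the pipe's frequency.
The beat rate fell, so the adjustment moved the pipe toward 284 Hz — it must have started above the reference.

290.3333 Hz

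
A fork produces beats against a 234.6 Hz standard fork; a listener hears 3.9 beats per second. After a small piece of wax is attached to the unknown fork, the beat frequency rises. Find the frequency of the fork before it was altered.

|f − 234.6| = 3.9, so the fork was at either 230.7 Hz or 238.5 Hz.
Loading a fork with wax lowers its frequency; the adjustment lowers the fork's frequency.
The beat rate rose, so the adjustment moved the fork further from 234.6 Hz — it was already below the reference.

230.7 Hz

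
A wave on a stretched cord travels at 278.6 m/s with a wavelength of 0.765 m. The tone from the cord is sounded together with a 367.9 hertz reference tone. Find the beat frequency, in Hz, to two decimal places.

3.72 Hz

Source frequency f = v/λ = 278.6/0.765 = 364.1830 Hz.
f_beat = |364.1830 − 367.9| = 3.72 Hz.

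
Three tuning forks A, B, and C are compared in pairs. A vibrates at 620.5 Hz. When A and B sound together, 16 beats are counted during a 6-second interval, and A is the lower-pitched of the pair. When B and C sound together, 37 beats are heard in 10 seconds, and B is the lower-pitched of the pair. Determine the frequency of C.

A–B: Beat frequency = 16/6 = 2.6667 Hz.
B is above A, so f_B = 620.5 + 2.6667 = 623.1667 Hz.
B–C: Beat frequency = 37/10 = 3.7 Hz.
C is above B, so f_C = 623.1667 + 3.7 = 626.8667 Hz.

626.8667 Hz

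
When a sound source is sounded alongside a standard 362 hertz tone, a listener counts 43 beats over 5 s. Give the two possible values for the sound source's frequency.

353.4 Hz or 370.6 Hz

Beat frequency = 43/5 = 8.6 Hz.
|f − 362| = 8.6, so f = 362 ± 8.6.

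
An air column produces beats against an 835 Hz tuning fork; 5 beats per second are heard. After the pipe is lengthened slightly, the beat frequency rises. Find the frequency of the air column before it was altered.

|f − 835| = 5, so the air column was at either 830 Hz or 840 Hz.
A longer pipe has a lower fundamental; the adjustment lowers the air column's frequency.
The beat rate rose, so the adjustment moved the air column further from 835 Hz — it was already below the reference.

830 Hz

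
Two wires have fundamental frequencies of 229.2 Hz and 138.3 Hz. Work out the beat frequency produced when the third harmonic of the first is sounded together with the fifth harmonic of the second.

3.9 Hz

Third harmonic of the first: 3·229.2 = 687.6 Hz.
Fifth harmonic of the second: 5·138.3 = 691.5 Hz.
f_beat = |687.6 − 691.5| = 3.9 Hz.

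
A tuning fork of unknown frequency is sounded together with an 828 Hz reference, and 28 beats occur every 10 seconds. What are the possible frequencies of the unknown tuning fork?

825.2 Hz or 830.8 Hz

Beat frequency = 28/10 = 2.8 Hz.
|f − 828| = 2.8, so f = 828 ± 2.8.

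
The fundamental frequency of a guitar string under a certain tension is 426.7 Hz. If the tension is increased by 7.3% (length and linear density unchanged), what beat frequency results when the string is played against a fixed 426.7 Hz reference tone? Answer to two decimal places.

For a string, f ∝ √T, so the new frequency is 426.7·√1.073 = 442.0002 Hz.
f_beat = |442.0002 − 426.7| = 15.30 Hz.

15.30 Hz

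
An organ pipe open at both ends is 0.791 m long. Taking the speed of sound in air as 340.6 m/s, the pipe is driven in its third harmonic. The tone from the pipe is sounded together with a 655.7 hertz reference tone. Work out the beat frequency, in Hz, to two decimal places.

Open pipe: f_n = n·v/(2L) = 3·340.6/(2·0.791) = 645.8913 Hz.
f_beat = |645.8913 − 655.7| = 9.81 Hz.

9.81 Hz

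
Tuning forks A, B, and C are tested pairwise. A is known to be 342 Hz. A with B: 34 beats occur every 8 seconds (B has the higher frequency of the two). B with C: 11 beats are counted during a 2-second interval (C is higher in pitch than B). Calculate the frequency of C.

A–B: Beat frequency = 34/8 = 4.25 Hz.
B is above A, so f_B = 342 + 4.25 = 346.25 Hz.
B–C: Beat frequency = 11/2 = 5.5 Hz.
C is above B, so f_C = 346.25 + 5.5 = 351.75 Hz.

351.75 Hz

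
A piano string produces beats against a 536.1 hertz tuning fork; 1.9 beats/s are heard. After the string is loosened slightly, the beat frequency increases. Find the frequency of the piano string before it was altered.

534.2 Hz

|f − 536.1| = 1.9, so the piano string was at either 534.2 Hz or 538 Hz.
Reducing tension lowers a string's frequency; the adjustment lowers the piano string's frequency.
The beat rate rose, so the adjustment moved the piano string further from 536.1 Hz — it was already below the reference.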